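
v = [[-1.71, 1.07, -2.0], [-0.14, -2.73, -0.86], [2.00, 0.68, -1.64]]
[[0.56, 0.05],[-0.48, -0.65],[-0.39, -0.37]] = v @ [[-0.24,-0.11], [0.18,0.19], [0.02,0.17]]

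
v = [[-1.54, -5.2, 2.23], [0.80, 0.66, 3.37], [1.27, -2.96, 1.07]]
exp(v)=[[-0.75,3.57,-2.01], [-0.47,-2.64,-2.16], [-0.96,1.78,-2.74]]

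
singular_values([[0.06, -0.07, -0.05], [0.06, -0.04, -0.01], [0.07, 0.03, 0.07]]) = [0.12, 0.11, 0.0]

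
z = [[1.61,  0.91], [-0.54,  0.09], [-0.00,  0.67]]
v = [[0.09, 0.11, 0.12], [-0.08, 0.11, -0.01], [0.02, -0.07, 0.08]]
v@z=[[0.09, 0.17], [-0.19, -0.07], [0.07, 0.07]]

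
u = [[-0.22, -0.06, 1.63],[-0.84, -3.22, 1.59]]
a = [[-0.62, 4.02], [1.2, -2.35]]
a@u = [[-3.24, -12.91, 5.38], [1.71, 7.50, -1.78]]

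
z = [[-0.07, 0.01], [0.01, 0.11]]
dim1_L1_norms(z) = [0.08, 0.12]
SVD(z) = [[0.06, 1.00], [1.00, -0.06]] @ diag([0.11055385138137418, 0.07055385138137417]) @ [[0.06,  1.0], [-1.0,  0.06]]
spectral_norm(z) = 0.11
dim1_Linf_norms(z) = [0.07, 0.11]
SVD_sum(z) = [[0.0, 0.01], [0.01, 0.11]] + [[-0.07, 0.00],  [0.0, -0.0]]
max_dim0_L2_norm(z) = 0.11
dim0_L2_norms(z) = [0.07, 0.11]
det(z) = -0.01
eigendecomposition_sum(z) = [[-0.07, 0.00],[0.0, -0.0]] + [[0.00, 0.01], [0.01, 0.11]]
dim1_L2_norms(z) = [0.07, 0.11]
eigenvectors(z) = [[-1.00, -0.06],[0.06, -1.00]]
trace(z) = 0.04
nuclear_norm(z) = 0.18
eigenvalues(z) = [-0.07, 0.11]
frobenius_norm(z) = 0.13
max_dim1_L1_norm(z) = 0.12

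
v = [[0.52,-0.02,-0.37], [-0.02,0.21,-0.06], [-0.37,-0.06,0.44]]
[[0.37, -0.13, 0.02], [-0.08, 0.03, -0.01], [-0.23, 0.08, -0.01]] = v @ [[0.74, -0.27, 0.06], [-0.27, 0.11, -0.03], [0.06, -0.03, 0.03]]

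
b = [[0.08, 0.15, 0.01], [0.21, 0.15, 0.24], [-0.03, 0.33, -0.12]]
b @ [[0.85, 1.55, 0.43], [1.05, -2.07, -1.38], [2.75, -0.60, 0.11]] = [[0.25, -0.19, -0.17], [1.00, -0.13, -0.09], [-0.01, -0.66, -0.48]]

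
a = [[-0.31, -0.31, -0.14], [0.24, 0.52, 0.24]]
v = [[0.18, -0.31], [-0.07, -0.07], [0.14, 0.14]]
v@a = [[-0.13, -0.22, -0.10], [0.0, -0.01, -0.01], [-0.01, 0.03, 0.01]]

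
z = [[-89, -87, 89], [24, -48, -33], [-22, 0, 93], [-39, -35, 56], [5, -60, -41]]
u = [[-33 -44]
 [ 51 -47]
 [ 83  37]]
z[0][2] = 89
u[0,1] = -44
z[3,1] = -35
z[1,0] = 24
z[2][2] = 93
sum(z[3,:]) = -18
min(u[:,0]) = -33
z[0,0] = -89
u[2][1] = 37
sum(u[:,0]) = 101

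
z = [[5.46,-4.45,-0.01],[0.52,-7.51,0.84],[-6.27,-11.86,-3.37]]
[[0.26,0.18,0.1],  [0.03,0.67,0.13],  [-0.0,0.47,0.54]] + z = [[5.72, -4.27, 0.09], [0.55, -6.84, 0.97], [-6.27, -11.39, -2.83]]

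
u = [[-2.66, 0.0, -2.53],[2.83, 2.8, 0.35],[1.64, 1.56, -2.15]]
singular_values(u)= [5.05, 3.57, 0.99]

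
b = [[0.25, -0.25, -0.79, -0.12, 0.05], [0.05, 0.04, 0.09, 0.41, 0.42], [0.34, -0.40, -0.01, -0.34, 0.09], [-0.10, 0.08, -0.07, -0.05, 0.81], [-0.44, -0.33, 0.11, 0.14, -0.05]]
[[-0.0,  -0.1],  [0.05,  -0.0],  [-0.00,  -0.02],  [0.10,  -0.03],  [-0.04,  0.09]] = b @ [[0.03, -0.11],[0.06, -0.07],[0.0, 0.11],[-0.00, 0.02],[0.12, -0.03]]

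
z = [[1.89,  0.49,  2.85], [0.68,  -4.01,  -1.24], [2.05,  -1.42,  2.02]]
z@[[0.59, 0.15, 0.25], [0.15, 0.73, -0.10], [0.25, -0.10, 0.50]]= [[1.90, 0.36, 1.85], [-0.51, -2.7, -0.05], [1.50, -0.93, 1.66]]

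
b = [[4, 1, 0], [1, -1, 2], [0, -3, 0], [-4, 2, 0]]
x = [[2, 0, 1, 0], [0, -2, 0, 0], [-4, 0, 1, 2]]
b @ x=[[8, -2, 4, 0], [-6, 2, 3, 4], [0, 6, 0, 0], [-8, -4, -4, 0]]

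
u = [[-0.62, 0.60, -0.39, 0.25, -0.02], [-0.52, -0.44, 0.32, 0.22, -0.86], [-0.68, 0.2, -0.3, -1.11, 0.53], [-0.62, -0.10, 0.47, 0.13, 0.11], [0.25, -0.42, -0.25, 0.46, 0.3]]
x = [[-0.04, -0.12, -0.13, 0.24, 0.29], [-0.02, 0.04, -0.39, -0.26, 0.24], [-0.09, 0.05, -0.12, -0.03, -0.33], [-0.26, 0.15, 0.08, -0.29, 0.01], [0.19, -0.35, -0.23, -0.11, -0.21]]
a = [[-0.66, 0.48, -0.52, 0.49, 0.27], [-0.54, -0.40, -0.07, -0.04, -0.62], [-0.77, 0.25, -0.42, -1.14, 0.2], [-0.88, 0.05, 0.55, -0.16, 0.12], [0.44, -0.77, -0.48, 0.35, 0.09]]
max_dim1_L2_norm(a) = 1.47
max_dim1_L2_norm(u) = 1.45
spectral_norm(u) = 1.60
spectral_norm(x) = 0.58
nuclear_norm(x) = 2.09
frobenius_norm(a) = 2.56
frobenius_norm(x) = 1.02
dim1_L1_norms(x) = [0.82, 0.95, 0.62, 0.79, 1.09]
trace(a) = -1.55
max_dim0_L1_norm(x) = 1.08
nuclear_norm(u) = 4.93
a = x + u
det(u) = 0.60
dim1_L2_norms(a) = [1.12, 0.92, 1.47, 1.06, 1.07]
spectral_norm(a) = 1.78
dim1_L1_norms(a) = [2.42, 1.67, 2.78, 1.76, 2.13]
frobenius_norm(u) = 2.38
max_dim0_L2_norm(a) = 1.51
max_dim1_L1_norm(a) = 2.78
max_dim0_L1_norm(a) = 3.29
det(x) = -0.01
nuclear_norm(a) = 5.33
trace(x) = -0.62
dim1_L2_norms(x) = [0.42, 0.53, 0.37, 0.43, 0.52]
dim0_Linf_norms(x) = [0.26, 0.35, 0.39, 0.29, 0.33]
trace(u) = -0.93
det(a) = 0.94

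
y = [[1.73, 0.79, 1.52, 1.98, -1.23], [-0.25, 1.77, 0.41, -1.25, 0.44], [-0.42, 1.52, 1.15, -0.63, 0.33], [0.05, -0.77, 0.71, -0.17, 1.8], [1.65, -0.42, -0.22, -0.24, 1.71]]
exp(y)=[[1.99, 8.73, 6.6, -0.96, 0.01], [-1.82, 7.59, -0.40, -4.67, -0.89], [-2.02, 6.74, 1.74, -4.68, -0.04], [4.06, -0.12, 3.1, 2.52, 3.61], [6.92, 2.7, 5.19, 2.85, 3.69]]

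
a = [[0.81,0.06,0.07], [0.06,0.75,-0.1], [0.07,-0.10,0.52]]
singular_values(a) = [0.85, 0.77, 0.46]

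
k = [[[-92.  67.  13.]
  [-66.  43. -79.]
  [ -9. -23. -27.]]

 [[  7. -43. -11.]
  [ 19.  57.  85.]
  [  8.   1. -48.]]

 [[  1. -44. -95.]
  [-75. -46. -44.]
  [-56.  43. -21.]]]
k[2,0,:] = [1.0, -44.0, -95.0]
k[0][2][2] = -27.0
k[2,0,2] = -95.0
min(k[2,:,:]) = -95.0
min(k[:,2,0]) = -56.0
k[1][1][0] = 19.0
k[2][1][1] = -46.0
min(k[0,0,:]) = -92.0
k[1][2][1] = 1.0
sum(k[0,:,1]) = 87.0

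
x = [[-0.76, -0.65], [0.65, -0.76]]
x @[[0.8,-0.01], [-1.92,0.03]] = [[0.64, -0.01],[1.98, -0.03]]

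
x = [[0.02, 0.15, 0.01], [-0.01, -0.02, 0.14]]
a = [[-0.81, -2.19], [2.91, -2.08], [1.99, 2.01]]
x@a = [[0.44, -0.34], [0.23, 0.34]]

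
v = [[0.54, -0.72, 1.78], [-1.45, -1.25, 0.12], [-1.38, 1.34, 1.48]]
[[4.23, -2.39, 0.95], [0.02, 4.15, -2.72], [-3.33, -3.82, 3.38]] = v@[[1.72, -1.21, 0.45], [-1.91, -2.09, 1.76], [1.08, -1.82, 1.11]]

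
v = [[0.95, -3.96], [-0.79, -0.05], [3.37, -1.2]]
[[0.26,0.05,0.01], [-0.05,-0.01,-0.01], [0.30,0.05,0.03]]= v@[[0.07,0.01,0.01], [-0.05,-0.01,-0.00]]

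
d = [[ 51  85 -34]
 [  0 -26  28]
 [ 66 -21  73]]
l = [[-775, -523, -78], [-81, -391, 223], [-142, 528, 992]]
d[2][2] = 73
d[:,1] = [85, -26, -21]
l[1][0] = -81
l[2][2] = 992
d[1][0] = 0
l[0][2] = -78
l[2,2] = 992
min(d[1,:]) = -26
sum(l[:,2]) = 1137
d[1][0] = 0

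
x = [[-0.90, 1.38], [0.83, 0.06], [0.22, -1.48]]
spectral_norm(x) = 2.19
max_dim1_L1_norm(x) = 2.28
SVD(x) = [[-0.74, 0.25],[0.14, -0.85],[0.65, 0.46]] @ diag([2.19213607298698, 0.9166457535543499]) @ [[0.42, -0.91], [-0.91, -0.42]]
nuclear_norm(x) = 3.11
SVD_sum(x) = [[-0.69, 1.48],[0.13, -0.27],[0.61, -1.3]] + [[-0.21, -0.10],  [0.7, 0.33],  [-0.39, -0.18]]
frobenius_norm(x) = 2.38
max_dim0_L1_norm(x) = 2.92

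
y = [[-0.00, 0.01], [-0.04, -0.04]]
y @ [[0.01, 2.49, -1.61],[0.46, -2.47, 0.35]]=[[0.00,-0.02,0.0], [-0.02,-0.0,0.05]]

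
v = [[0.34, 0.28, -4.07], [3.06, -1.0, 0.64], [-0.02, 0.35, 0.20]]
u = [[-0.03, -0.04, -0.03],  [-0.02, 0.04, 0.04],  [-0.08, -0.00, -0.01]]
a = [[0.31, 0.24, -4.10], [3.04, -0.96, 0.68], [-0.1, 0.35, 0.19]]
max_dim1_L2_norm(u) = 0.08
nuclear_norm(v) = 7.71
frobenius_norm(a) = 5.27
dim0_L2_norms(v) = [3.08, 1.1, 4.12]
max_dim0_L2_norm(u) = 0.09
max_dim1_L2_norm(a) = 4.12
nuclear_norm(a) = 7.69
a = u + v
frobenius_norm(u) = 0.12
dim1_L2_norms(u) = [0.06, 0.06, 0.08]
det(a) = -4.25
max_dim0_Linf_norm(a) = 4.1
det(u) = 0.00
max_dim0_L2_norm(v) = 4.12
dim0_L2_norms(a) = [3.06, 1.05, 4.16]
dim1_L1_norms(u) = [0.1, 0.1, 0.09]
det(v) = -4.60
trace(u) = 0.00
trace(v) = -0.46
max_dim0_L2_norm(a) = 4.16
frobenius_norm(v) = 5.26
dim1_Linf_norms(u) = [0.04, 0.04, 0.08]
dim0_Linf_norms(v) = [3.06, 1.0, 4.07]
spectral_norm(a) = 4.20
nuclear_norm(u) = 0.17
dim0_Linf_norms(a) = [3.04, 0.96, 4.1]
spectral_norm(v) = 4.16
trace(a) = -0.46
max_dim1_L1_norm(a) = 4.68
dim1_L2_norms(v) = [4.09, 3.28, 0.4]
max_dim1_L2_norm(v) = 4.09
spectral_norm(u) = 0.09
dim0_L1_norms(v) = [3.42, 1.63, 4.91]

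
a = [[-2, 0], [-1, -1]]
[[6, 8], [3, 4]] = a@[[-3, -4], [0, 0]]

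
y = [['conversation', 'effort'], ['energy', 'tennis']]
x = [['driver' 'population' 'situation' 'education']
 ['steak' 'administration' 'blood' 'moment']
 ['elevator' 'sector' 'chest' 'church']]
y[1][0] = 'energy'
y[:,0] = ['conversation', 'energy']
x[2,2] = 'chest'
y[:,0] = ['conversation', 'energy']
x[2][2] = 'chest'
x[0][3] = 'education'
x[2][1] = 'sector'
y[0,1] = 'effort'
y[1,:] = ['energy', 'tennis']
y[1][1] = 'tennis'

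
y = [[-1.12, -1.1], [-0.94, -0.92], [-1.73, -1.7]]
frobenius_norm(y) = 3.17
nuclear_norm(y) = 3.18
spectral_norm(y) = 3.17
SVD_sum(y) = [[-1.12, -1.10], [-0.94, -0.92], [-1.73, -1.70]] + [[0.0, -0.0], [-0.0, 0.0], [0.00, -0.00]]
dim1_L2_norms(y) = [1.57, 1.32, 2.43]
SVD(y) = [[-0.49, 0.10], [-0.41, -0.9], [-0.76, 0.42]] @ diag([3.1744754763778795, 0.002334496826516722]) @ [[0.71, 0.7], [0.70, -0.71]]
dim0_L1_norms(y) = [3.79, 3.72]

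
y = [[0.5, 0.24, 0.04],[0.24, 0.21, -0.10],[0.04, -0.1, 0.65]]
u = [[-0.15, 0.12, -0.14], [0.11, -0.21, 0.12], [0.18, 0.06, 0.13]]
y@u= [[-0.04, 0.01, -0.04], [-0.03, -0.02, -0.02], [0.10, 0.06, 0.07]]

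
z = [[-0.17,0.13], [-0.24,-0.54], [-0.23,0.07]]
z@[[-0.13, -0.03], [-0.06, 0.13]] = [[0.01, 0.02],[0.06, -0.06],[0.03, 0.02]]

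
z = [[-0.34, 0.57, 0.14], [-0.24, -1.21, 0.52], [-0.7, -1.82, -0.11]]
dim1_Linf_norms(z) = [0.57, 1.21, 1.82]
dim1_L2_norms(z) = [0.68, 1.34, 1.95]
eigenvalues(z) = [(-0.57+0j), (-0.55+0.92j), (-0.55-0.92j)]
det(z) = -0.65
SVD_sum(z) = [[0.12, 0.43, -0.03], [-0.34, -1.21, 0.09], [-0.53, -1.85, 0.13]] + [[-0.07, 0.01, -0.11], [0.23, -0.04, 0.34], [-0.17, 0.03, -0.25]] + [[-0.39, 0.13, 0.28],[-0.13, 0.04, 0.09],[-0.01, 0.00, 0.01]]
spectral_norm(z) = 2.35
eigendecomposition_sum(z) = [[-0.44+0.00j, 0.34+0.00j, (-0.26+0j)], [(0.17-0j), (-0.13-0j), 0.10-0.00j], [(0.01-0j), -0.01-0.00j, (0.01-0j)]] + [[(0.05+0.17j), (0.11+0.45j), (0.2-0.17j)], [(-0.21+0.07j), -0.54+0.15j, (0.21+0.24j)], [-0.35-0.20j, (-0.91-0.55j), (-0.06+0.59j)]] + [[0.05-0.17j, 0.11-0.45j, (0.2+0.17j)], [(-0.21-0.07j), (-0.54-0.15j), 0.21-0.24j], [(-0.35+0.2j), -0.91+0.55j, (-0.06-0.59j)]]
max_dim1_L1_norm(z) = 2.63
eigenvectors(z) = [[0.93+0.00j, 0.26+0.25j, 0.26-0.25j], [(-0.36+0j), (-0.3+0.32j), -0.30-0.32j], [-0.02+0.00j, -0.83+0.00j, -0.83-0.00j]]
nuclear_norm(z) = 3.40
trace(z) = -1.66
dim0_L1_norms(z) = [1.28, 3.6, 0.77]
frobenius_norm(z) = 2.46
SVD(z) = [[0.19, -0.24, 0.95], [-0.54, 0.79, 0.31], [-0.82, -0.57, 0.02]] @ diag([2.3485481923338263, 0.5285734956354131, 0.5211827395427381]) @ [[0.27, 0.96, -0.07], [0.55, -0.10, 0.83], [-0.79, 0.26, 0.56]]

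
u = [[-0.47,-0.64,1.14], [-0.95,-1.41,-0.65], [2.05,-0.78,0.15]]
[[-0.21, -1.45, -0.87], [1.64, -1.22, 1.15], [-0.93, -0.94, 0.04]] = u @ [[-0.58, 0.02, -0.04], [-0.46, 1.14, -0.34], [-0.68, -0.62, -0.97]]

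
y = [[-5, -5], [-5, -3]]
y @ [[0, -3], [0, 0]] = [[0, 15], [0, 15]]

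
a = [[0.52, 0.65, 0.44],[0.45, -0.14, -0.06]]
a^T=[[0.52,  0.45],[0.65,  -0.14],[0.44,  -0.06]]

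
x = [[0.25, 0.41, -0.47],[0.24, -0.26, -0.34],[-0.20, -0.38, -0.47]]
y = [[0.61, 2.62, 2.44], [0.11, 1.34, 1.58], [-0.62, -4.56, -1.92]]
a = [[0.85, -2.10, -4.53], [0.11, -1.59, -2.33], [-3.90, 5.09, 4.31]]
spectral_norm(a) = 9.33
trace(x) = -0.48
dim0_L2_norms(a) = [3.99, 5.73, 6.67]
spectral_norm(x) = 0.77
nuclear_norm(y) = 7.81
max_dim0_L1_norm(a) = 11.17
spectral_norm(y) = 6.39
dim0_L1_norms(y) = [1.34, 8.52, 5.94]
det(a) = 11.72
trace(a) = 3.57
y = a @ x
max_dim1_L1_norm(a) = 13.3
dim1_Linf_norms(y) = [2.62, 1.58, 4.56]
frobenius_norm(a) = 9.66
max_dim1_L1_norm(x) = 1.13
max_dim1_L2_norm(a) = 7.73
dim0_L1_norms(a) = [4.86, 8.78, 11.17]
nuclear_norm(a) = 12.29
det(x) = 0.14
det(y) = 1.62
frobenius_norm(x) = 1.05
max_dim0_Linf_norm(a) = 5.09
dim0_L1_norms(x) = [0.69, 1.05, 1.28]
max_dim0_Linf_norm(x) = 0.47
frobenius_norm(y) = 6.51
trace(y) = 0.03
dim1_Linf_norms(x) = [0.47, 0.34, 0.47]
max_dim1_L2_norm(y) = 4.99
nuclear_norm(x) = 1.70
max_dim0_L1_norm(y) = 8.52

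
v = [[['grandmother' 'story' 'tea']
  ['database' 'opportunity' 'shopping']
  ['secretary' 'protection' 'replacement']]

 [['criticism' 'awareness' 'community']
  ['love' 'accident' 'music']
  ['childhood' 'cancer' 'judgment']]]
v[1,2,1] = 'cancer'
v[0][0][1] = 'story'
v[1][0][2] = 'community'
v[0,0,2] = 'tea'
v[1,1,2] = 'music'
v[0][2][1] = 'protection'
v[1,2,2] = 'judgment'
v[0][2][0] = 'secretary'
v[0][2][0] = 'secretary'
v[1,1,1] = 'accident'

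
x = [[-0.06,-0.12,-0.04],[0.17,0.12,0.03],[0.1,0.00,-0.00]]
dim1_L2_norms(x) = [0.14, 0.21, 0.1]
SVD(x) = [[-0.49, -0.68, -0.55], [0.82, -0.14, -0.56], [0.3, -0.72, 0.62]] @ diag([0.2569493771821967, 0.08802767048856235, 0.005305355222633636]) @ [[0.77, 0.61, 0.17], [-0.63, 0.73, 0.26], [0.03, -0.31, 0.95]]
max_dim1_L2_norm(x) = 0.21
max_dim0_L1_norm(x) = 0.33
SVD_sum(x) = [[-0.10, -0.08, -0.02], [0.16, 0.13, 0.04], [0.06, 0.05, 0.01]] + [[0.04, -0.04, -0.02],[0.01, -0.01, -0.0],[0.04, -0.05, -0.02]] + [[-0.0, 0.0, -0.00], [-0.00, 0.0, -0.0], [0.00, -0.0, 0.0]]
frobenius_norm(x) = 0.27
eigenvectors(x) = [[-0.41+0.43j, (-0.41-0.43j), 0.07+0.00j], [0.66+0.00j, (0.66-0j), -0.35+0.00j], [(0.26+0.38j), (0.26-0.38j), 0.93+0.00j]]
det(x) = 0.00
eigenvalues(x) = [(0.03+0.13j), (0.03-0.13j), (0.01+0j)]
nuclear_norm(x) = 0.35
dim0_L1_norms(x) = [0.33, 0.24, 0.07]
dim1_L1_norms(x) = [0.22, 0.32, 0.1]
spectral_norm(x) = 0.26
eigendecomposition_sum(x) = [[(-0.03+0.08j), (-0.06+0.02j), -0.02+0.00j], [(0.08-0.03j), (0.06+0.04j), (0.02+0.02j)], [0.05+0.03j, 0.00+0.05j, -0.00+0.02j]] + [[-0.03-0.08j, (-0.06-0.02j), -0.02-0.00j], [(0.08+0.03j), 0.06-0.04j, (0.02-0.02j)], [(0.05-0.03j), -0.05j, (-0-0.02j)]] + [[(-0+0j), (-0+0j), 0j], [-0j, 0.00-0.00j, -0.00-0.00j], [(-0+0j), (-0.01+0j), (0.01+0j)]]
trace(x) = 0.06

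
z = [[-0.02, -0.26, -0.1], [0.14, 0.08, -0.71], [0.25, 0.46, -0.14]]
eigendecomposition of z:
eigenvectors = [[-0.90+0.00j, 0.12+0.32j, 0.12-0.32j],[0.40+0.00j, (0.72+0j), (0.72-0j)],[(-0.18+0j), 0.19-0.57j, 0.19+0.57j]]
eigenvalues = [(0.08+0j), (-0.08+0.62j), (-0.08-0.62j)]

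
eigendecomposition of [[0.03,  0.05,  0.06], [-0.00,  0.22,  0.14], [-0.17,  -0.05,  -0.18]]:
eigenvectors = [[-0.24, 0.59, -0.22], [-0.38, 0.43, -0.95], [0.89, -0.69, 0.23]]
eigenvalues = [-0.11, -0.0, 0.19]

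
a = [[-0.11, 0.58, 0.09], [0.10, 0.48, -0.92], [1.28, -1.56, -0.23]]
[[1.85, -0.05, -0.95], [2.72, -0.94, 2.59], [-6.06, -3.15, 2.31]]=a@[[-1.09, -3.35, -0.20], [3.20, -0.77, -1.14], [-1.41, 0.26, -3.43]]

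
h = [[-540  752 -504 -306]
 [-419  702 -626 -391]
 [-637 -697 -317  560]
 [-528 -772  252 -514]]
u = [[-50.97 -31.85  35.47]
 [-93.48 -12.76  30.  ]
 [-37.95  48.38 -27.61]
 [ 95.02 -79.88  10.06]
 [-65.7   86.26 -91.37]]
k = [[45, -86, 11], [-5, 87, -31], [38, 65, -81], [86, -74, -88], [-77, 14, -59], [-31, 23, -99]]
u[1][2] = 30.0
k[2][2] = -81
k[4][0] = -77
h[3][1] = -772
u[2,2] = -27.61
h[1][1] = 702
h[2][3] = 560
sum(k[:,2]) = -347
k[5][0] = -31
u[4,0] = -65.7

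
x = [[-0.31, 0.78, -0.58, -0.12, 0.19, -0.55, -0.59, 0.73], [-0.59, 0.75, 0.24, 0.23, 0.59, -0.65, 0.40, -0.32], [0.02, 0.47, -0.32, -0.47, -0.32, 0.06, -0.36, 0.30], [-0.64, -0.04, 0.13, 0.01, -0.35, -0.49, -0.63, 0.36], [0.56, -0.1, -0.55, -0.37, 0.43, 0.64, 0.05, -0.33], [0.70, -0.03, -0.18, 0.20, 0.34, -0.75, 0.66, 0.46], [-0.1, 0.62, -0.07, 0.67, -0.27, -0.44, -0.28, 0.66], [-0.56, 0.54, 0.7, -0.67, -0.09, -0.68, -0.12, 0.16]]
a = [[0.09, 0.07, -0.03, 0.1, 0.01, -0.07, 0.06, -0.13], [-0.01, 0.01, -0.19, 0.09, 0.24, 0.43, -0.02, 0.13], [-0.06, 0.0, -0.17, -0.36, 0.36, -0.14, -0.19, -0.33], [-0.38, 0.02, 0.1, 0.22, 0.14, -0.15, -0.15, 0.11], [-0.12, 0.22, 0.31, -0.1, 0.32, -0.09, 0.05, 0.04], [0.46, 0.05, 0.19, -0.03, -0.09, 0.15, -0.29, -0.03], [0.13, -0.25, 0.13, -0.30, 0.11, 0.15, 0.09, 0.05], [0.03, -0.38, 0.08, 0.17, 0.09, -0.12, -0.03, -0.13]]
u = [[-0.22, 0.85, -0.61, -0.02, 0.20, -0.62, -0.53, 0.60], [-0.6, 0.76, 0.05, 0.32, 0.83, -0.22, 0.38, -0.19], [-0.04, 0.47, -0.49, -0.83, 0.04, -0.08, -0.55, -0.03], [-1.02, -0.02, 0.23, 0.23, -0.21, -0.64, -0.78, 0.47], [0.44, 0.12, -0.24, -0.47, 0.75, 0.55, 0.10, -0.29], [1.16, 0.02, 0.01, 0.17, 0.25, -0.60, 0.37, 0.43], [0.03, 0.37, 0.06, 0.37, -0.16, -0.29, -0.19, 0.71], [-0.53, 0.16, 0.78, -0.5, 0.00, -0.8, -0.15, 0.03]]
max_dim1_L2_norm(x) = 1.51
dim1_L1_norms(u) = [3.65, 3.35, 2.53, 3.6, 2.96, 3.01, 2.18, 2.95]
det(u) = -0.06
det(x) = -0.07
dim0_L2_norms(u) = [1.81, 1.3, 1.16, 1.22, 1.19, 1.5, 1.24, 1.18]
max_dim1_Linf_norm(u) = 1.16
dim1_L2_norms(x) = [1.51, 1.43, 0.93, 1.15, 1.21, 1.37, 1.28, 1.43]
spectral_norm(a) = 0.76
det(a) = 0.00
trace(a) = 0.58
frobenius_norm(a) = 1.48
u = a + x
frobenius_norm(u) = 3.79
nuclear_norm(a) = 3.76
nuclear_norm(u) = 9.02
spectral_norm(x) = 2.41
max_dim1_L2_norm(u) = 1.56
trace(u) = 0.27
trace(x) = -0.31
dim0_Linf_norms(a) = [0.46, 0.38, 0.31, 0.36, 0.36, 0.43, 0.29, 0.33]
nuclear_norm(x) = 8.61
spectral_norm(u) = 2.32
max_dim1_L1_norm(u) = 3.65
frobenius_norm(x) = 3.68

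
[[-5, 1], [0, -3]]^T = [[-5, 0], [1, -3]]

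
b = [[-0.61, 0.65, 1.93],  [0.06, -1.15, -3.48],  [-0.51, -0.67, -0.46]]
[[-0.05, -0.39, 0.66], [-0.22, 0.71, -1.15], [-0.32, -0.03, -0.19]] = b@[[0.3,-0.0,-0.04], [0.27,0.23,0.12], [-0.02,-0.28,0.29]]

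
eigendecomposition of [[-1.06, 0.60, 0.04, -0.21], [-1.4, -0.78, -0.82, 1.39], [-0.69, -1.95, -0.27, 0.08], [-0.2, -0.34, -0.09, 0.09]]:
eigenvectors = [[-0.23-0.32j, (-0.23+0.32j), (-0.12+0j), (-0.09+0j)],[0.47-0.17j, 0.47+0.17j, (-0.33+0j), (-0.08+0j)],[(0.76+0j), (0.76-0j), (0.93+0j), 0.91+0.00j],[(0.14-0.01j), 0.14+0.01j, 0.12+0.00j, (0.4+0j)]]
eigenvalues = [(-1.27+0.74j), (-1.27-0.74j), (0.52+0j), (-0+0j)]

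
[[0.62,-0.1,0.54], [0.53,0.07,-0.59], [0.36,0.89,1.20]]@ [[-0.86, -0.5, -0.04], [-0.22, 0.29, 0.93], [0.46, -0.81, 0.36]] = [[-0.26,-0.78,0.08], [-0.74,0.23,-0.17], [0.05,-0.89,1.25]]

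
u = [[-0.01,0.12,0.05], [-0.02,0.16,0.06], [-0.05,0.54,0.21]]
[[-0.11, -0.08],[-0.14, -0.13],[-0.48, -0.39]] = u @ [[-0.39, 0.75], [-1.15, -1.74], [0.58, 2.80]]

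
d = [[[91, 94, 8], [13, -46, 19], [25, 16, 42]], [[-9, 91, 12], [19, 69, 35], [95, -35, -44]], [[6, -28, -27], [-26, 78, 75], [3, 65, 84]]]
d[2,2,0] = 3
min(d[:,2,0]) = 3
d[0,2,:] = [25, 16, 42]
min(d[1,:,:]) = -44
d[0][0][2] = 8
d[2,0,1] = -28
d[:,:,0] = [[91, 13, 25], [-9, 19, 95], [6, -26, 3]]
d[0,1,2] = 19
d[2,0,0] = 6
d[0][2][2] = 42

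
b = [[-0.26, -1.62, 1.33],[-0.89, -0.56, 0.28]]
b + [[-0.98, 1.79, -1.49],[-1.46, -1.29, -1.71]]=[[-1.24,0.17,-0.16], [-2.35,-1.85,-1.43]]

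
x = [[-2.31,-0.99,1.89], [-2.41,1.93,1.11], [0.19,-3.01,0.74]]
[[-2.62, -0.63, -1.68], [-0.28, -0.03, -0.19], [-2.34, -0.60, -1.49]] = x@[[0.57, 0.23, 0.34],[0.74, 0.23, 0.46],[-0.30, 0.07, -0.23]]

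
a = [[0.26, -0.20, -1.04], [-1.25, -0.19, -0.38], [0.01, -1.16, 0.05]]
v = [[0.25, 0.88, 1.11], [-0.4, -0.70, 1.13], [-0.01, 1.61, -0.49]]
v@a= [[-1.02, -1.5, -0.54], [0.78, -1.10, 0.74], [-2.02, 0.26, -0.63]]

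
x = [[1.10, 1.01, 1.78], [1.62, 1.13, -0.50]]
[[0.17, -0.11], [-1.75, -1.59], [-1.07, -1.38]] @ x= [[0.01, 0.05, 0.36], [-4.5, -3.56, -2.32], [-3.41, -2.64, -1.21]]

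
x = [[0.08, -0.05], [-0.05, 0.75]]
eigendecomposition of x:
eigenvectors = [[-1.00, 0.07],[-0.07, -1.00]]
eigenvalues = [0.08, 0.75]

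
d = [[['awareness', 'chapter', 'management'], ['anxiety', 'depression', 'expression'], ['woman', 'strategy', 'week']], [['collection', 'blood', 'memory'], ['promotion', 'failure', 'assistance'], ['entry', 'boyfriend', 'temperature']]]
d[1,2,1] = 'boyfriend'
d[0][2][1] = 'strategy'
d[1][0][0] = 'collection'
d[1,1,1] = 'failure'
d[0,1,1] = 'depression'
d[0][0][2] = 'management'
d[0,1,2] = 'expression'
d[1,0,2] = 'memory'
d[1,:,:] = [['collection', 'blood', 'memory'], ['promotion', 'failure', 'assistance'], ['entry', 'boyfriend', 'temperature']]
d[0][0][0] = 'awareness'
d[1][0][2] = 'memory'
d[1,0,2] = 'memory'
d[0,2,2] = 'week'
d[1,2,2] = 'temperature'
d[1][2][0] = 'entry'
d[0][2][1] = 'strategy'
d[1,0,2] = 'memory'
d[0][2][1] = 'strategy'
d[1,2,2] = 'temperature'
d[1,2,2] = 'temperature'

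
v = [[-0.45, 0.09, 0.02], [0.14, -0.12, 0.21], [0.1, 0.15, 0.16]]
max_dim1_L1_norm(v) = 0.56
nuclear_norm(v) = 0.94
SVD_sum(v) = [[-0.43, 0.09, -0.09],[0.19, -0.04, 0.04],[0.09, -0.02, 0.02]] + [[-0.01, 0.03, 0.10],[-0.02, 0.04, 0.14],[-0.02, 0.05, 0.17]] + [[-0.01, -0.03, 0.01], [-0.03, -0.12, 0.03], [0.03, 0.11, -0.03]]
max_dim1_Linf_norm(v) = 0.45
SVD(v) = [[-0.9, -0.41, -0.18], [0.40, -0.56, -0.72], [0.20, -0.72, 0.67]] @ diag([0.49828380504063147, 0.25548886377855506, 0.18340853338755247]) @ [[0.96, -0.2, 0.20],  [0.13, -0.3, -0.95],  [0.25, 0.93, -0.26]]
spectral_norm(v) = 0.50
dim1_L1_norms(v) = [0.56, 0.47, 0.41]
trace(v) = -0.41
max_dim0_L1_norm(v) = 0.69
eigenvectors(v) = [[-0.09, -0.94, -0.26], [-0.51, 0.32, -0.86], [-0.86, 0.07, 0.45]]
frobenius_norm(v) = 0.59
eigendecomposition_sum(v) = [[0.00, 0.01, 0.02], [0.03, 0.05, 0.12], [0.05, 0.09, 0.2]] + [[-0.44, 0.12, -0.03],[0.15, -0.04, 0.01],[0.03, -0.01, 0.0]] + [[-0.01, -0.04, 0.02], [-0.04, -0.13, 0.08], [0.02, 0.07, -0.04]]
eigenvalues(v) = [0.26, -0.48, -0.19]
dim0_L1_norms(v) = [0.69, 0.36, 0.39]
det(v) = 0.02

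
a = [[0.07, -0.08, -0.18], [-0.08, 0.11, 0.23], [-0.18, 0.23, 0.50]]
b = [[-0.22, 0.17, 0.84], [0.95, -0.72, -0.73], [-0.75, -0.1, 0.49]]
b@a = [[-0.18, 0.23, 0.5], [0.26, -0.32, -0.7], [-0.13, 0.16, 0.36]]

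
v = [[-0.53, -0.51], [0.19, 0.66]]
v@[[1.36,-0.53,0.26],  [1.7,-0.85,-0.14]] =[[-1.59, 0.71, -0.07], [1.38, -0.66, -0.04]]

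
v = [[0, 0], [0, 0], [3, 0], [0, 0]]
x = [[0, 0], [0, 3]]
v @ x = [[0, 0], [0, 0], [0, 0], [0, 0]]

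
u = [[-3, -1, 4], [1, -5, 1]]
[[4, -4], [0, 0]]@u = [[-16, 16, 12], [0, 0, 0]]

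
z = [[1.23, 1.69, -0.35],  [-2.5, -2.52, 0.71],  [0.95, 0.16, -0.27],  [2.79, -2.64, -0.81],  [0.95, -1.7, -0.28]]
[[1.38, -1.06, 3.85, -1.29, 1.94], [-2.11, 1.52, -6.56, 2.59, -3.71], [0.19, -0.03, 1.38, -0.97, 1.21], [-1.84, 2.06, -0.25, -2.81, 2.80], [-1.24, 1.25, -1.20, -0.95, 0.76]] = z @ [[-0.01, 0.19, 1.06, -0.64, 0.91], [0.77, -0.69, 1.39, -0.02, 0.25], [-0.27, 0.36, -0.57, 1.33, -1.14]]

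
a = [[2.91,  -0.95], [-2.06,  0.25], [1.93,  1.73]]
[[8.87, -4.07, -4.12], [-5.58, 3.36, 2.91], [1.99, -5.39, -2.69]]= a @ [[2.51, -1.77, -1.41], [-1.65, -1.14, 0.02]]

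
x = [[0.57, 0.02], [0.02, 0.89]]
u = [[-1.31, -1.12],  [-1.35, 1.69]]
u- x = [[-1.88, -1.14], [-1.37, 0.8]]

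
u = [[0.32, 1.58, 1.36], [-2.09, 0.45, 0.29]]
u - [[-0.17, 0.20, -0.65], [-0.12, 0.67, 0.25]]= [[0.49, 1.38, 2.01], [-1.97, -0.22, 0.04]]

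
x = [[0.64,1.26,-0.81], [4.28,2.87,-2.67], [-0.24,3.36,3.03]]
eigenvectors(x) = [[-0.72+0.00j, (0.06+0.21j), 0.06-0.21j], [(0.49+0j), 0.14+0.63j, 0.14-0.63j], [(-0.48+0j), 0.73+0.00j, (0.73-0j)]]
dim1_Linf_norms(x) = [1.26, 4.28, 3.36]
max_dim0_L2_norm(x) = 4.6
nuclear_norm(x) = 11.13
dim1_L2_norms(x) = [1.63, 5.8, 4.53]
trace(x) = 6.54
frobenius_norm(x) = 7.54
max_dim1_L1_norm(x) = 9.82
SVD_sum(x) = [[1.07,0.82,-0.65],[4.14,3.18,-2.52],[0.25,0.20,-0.15]] + [[-0.03, 0.17, 0.17], [0.04, -0.24, -0.24], [-0.52, 3.18, 3.16]] + [[-0.4, 0.26, -0.33], [0.10, -0.07, 0.08], [0.03, -0.02, 0.02]]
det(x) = -16.43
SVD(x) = [[-0.25, 0.05, -0.97], [-0.97, -0.08, 0.25], [-0.06, 1.0, 0.07]] @ diag([5.993584523287703, 4.53621715059636, 0.6043827635212379]) @ [[-0.71, -0.55, 0.43], [-0.12, 0.7, 0.7], [0.69, -0.45, 0.57]]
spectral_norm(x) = 5.99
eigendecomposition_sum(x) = [[-0.63+0.00j, (0.21-0j), (0.01-0j)],  [0.43-0.00j, (-0.14+0j), (-0.01+0j)],  [(-0.42+0j), 0.14-0.00j, 0.01-0.00j]] + [[0.64-0.15j, 0.53+0.35j, (-0.41+0.58j)],  [(1.92-0.34j), (1.51+1.13j), -1.33+1.67j],  [0.09-2.20j, 1.61-1.38j, 1.51+1.87j]] + [[0.64+0.15j,(0.53-0.35j),(-0.41-0.58j)],  [1.92+0.34j,(1.51-1.13j),-1.33-1.67j],  [(0.09+2.2j),1.61+1.38j,1.51-1.87j]]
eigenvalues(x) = [(-0.77+0j), (3.65+2.85j), (3.65-2.85j)]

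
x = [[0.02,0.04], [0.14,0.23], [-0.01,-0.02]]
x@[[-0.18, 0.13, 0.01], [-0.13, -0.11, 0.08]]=[[-0.01, -0.00, 0.0],  [-0.06, -0.01, 0.02],  [0.0, 0.0, -0.00]]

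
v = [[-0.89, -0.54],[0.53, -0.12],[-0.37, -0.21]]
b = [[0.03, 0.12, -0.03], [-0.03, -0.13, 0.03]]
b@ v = [[0.05,-0.02],  [-0.05,0.03]]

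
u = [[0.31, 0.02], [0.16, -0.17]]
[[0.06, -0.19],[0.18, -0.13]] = u @ [[0.24, -0.62], [-0.83, 0.21]]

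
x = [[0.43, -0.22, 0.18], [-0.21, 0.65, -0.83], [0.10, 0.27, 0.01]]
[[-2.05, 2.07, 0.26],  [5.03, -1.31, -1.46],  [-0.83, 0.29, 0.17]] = x@ [[-2.86, 4.53, -0.03], [-1.76, -0.61, 0.57], [-6.72, -0.04, 2.21]]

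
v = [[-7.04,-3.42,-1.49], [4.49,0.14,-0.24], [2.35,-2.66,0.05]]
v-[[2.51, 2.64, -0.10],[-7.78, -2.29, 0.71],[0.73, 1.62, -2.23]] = [[-9.55, -6.06, -1.39], [12.27, 2.43, -0.95], [1.62, -4.28, 2.28]]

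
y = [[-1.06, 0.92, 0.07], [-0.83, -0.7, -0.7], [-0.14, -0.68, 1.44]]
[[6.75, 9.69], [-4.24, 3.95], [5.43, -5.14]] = y@[[-2.66, -5.99], [3.87, 3.81], [5.34, -2.35]]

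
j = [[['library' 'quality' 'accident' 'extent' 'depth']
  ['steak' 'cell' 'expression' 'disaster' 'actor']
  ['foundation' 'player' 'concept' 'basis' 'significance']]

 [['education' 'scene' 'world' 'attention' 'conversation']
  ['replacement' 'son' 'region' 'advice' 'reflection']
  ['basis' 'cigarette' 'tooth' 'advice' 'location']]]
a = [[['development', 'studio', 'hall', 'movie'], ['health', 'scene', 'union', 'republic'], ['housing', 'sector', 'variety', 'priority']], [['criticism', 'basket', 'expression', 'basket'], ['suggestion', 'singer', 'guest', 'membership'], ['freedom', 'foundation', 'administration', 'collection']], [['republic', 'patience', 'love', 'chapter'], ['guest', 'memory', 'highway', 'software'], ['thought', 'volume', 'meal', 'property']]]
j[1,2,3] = 'advice'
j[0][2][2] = 'concept'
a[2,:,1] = ['patience', 'memory', 'volume']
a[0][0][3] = 'movie'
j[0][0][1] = 'quality'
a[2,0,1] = 'patience'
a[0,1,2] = 'union'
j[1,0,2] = 'world'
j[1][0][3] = 'attention'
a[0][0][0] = 'development'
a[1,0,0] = 'criticism'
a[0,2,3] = 'priority'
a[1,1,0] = 'suggestion'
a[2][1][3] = 'software'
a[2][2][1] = 'volume'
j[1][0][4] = 'conversation'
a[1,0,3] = 'basket'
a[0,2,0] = 'housing'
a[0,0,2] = 'hall'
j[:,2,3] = ['basis', 'advice']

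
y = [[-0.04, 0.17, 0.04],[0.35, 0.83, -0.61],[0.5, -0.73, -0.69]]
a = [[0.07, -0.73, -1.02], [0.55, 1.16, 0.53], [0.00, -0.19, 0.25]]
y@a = [[0.09, 0.22, 0.14], [0.48, 0.82, -0.07], [-0.37, -1.08, -1.07]]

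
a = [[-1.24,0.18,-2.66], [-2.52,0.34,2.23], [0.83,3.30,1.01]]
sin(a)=[[-4.29,-1.69,-0.11], [0.5,-2.55,2.12], [-1.54,1.26,-2.64]]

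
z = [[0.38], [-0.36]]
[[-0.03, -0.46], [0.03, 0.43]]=z @ [[-0.07, -1.2]]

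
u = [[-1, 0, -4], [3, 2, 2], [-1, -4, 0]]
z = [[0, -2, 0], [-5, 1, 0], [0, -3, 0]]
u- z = [[-1, 2, -4], [8, 1, 2], [-1, -1, 0]]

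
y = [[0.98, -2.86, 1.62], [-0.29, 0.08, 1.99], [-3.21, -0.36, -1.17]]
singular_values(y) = [4.06, 2.82, 1.79]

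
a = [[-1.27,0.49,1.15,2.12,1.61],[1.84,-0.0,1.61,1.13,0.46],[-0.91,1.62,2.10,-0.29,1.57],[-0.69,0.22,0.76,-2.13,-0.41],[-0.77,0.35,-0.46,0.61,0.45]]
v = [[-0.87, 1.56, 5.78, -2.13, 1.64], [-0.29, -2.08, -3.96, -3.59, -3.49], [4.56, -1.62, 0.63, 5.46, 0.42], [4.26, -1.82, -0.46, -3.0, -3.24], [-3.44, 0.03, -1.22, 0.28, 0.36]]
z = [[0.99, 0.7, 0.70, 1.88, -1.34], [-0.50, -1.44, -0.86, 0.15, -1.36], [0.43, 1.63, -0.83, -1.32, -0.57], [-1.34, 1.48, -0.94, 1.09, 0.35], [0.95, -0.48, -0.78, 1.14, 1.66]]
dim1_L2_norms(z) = [2.7, 2.22, 2.37, 2.49, 2.41]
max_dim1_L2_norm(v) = 7.34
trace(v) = -4.96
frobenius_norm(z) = 5.46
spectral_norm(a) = 4.26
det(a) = 0.94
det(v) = 63.14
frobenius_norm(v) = 14.05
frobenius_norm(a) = 5.95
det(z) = 67.77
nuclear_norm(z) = 11.94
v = z @ a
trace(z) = 1.47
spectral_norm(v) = 9.21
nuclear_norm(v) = 25.33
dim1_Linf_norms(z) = [1.88, 1.44, 1.63, 1.48, 1.66]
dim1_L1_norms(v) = [11.98, 13.41, 12.69, 12.78, 5.33]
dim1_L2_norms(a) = [3.2, 2.73, 3.23, 2.41, 1.23]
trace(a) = -0.85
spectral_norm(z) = 2.86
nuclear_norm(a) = 10.76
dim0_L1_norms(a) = [5.48, 2.68, 6.08, 6.28, 4.5]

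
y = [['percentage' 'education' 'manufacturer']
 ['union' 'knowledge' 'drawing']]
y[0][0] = 'percentage'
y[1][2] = 'drawing'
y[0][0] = 'percentage'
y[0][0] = 'percentage'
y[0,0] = 'percentage'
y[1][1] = 'knowledge'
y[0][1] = 'education'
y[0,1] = 'education'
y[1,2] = 'drawing'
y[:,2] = ['manufacturer', 'drawing']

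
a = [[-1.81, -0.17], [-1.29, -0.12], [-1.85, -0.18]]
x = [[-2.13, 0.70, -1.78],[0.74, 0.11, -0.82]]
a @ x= [[3.73, -1.29, 3.36], [2.66, -0.92, 2.39], [3.81, -1.31, 3.44]]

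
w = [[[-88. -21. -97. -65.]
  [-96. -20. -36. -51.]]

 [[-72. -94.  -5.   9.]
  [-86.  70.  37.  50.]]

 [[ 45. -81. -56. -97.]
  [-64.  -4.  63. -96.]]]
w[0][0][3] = -65.0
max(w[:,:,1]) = 70.0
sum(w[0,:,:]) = -474.0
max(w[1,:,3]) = 50.0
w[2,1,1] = -4.0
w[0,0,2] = -97.0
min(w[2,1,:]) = -96.0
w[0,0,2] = -97.0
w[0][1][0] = -96.0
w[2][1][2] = 63.0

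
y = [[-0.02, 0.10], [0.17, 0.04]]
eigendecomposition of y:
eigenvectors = [[-0.69, -0.52], [0.72, -0.85]]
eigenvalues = [-0.12, 0.14]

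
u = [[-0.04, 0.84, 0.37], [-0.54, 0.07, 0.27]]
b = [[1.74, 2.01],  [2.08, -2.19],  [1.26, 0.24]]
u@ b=[[2.14, -1.83],[-0.45, -1.17]]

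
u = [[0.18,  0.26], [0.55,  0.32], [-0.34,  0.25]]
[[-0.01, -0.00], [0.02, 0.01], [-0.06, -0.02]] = u@[[0.1, 0.04], [-0.1, -0.04]]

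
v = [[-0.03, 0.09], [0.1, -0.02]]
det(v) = -0.01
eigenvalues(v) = [-0.12, 0.07]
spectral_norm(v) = 0.12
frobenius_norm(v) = 0.14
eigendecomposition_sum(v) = [[-0.06, 0.06], [0.06, -0.06]] + [[0.03, 0.03], [0.04, 0.04]]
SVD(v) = [[-0.65, 0.76],[0.76, 0.65]] @ diag([0.12062658552016618, 0.06963639038423831]) @ [[0.79, -0.61], [0.61, 0.79]]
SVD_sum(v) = [[-0.06,0.05], [0.07,-0.06]] + [[0.03, 0.04], [0.03, 0.04]]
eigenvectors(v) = [[-0.71,-0.67], [0.71,-0.74]]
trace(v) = -0.05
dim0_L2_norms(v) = [0.1, 0.09]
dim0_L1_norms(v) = [0.13, 0.11]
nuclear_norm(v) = 0.19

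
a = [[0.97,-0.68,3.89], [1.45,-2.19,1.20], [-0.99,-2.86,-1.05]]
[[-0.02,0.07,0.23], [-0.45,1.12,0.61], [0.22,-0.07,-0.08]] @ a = [[-0.15, -0.80, -0.24], [0.58, -3.89, -1.05], [0.19, 0.23, 0.86]]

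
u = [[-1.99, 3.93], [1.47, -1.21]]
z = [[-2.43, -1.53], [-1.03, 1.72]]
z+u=[[-4.42, 2.40],[0.44, 0.51]]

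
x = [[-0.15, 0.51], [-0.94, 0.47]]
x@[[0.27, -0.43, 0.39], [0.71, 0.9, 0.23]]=[[0.32, 0.52, 0.06], [0.08, 0.83, -0.26]]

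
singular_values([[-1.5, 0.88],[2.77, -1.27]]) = [3.51, 0.15]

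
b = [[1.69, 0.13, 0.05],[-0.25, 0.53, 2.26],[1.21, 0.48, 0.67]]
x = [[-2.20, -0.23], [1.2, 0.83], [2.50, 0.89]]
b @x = [[-3.44, -0.24],[6.84, 2.51],[-0.41, 0.72]]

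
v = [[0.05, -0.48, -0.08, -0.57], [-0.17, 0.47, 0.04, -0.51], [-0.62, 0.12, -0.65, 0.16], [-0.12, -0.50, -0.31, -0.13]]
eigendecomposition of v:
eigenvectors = [[0.2, -0.46, -0.72, 0.64],[-0.85, -0.22, -0.25, 0.29],[-0.11, -0.70, 0.65, -0.71],[0.47, -0.49, 0.07, 0.09]]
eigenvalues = [0.8, -0.91, 0.01, -0.16]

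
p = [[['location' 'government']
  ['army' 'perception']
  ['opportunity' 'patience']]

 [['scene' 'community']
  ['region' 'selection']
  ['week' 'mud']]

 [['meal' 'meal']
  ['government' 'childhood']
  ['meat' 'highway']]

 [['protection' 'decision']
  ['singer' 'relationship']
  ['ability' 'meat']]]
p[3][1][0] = 'singer'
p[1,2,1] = 'mud'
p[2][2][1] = 'highway'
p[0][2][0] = 'opportunity'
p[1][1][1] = 'selection'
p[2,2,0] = 'meat'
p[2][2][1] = 'highway'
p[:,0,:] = [['location', 'government'], ['scene', 'community'], ['meal', 'meal'], ['protection', 'decision']]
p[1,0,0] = 'scene'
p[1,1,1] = 'selection'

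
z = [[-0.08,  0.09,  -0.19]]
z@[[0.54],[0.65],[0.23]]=[[-0.03]]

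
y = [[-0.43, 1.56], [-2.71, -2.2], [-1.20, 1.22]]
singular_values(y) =[3.56, 2.24]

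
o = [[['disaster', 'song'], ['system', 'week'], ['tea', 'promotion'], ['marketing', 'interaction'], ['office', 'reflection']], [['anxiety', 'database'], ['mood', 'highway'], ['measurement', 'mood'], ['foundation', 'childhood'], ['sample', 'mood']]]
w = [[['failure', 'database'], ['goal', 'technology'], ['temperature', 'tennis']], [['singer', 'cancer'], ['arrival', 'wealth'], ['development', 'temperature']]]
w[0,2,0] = 'temperature'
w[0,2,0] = 'temperature'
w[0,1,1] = 'technology'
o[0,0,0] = 'disaster'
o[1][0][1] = 'database'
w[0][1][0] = 'goal'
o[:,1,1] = ['week', 'highway']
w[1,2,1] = 'temperature'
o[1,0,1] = 'database'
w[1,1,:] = ['arrival', 'wealth']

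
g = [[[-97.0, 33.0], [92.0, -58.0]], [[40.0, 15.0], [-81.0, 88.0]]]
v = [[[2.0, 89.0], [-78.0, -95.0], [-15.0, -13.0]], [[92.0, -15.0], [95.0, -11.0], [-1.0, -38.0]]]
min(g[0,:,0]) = -97.0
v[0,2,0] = -15.0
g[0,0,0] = -97.0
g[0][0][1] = 33.0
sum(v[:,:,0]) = 95.0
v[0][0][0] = 2.0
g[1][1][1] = 88.0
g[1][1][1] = 88.0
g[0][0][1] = 33.0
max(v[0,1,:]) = -78.0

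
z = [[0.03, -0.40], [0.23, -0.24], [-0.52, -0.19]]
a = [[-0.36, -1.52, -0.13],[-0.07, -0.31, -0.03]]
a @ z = [[-0.29, 0.53], [-0.06, 0.11]]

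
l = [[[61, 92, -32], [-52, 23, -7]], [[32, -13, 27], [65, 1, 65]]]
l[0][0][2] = -32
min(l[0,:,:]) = -52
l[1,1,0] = 65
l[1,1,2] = 65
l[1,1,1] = 1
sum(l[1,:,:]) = 177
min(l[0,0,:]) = -32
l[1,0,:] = [32, -13, 27]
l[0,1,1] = 23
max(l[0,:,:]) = 92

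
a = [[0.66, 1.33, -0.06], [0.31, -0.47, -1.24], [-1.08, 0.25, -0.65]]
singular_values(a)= [1.63, 1.3, 1.17]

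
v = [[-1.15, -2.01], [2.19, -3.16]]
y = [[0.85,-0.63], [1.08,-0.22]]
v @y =[[-3.15, 1.17], [-1.55, -0.68]]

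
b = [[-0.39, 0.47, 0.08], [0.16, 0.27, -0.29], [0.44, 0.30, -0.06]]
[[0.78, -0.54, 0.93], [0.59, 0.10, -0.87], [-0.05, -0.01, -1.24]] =b@[[-1.06, 0.36, -2.44], [1.05, -0.72, -0.29], [-1.64, -0.81, 1.39]]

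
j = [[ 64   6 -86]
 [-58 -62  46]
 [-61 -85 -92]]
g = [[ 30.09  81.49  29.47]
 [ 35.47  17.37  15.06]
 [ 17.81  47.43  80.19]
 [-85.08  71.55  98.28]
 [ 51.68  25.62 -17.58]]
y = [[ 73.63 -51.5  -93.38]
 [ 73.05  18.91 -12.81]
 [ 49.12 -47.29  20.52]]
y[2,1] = -47.29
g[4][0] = 51.68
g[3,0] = -85.08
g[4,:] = [51.68, 25.62, -17.58]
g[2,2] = 80.19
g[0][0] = 30.09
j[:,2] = [-86, 46, -92]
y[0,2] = -93.38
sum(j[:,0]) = -55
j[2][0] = -61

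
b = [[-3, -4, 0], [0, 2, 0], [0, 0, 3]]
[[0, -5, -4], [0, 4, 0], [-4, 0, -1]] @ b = [[0, -10, -12], [0, 8, 0], [12, 16, -3]]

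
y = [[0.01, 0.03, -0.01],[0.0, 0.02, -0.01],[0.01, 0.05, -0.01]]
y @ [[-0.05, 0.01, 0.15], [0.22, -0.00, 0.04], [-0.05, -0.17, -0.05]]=[[0.01,0.00,0.0], [0.0,0.00,0.00], [0.01,0.0,0.00]]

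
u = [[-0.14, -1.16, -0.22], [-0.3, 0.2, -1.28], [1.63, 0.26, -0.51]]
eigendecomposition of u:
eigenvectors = [[(0.56+0j), (-0.17+0.46j), -0.17-0.46j], [(-0.72+0j), (0.26+0.46j), (0.26-0.46j)], [(0.42+0j), 0.69+0.00j, 0.69-0.00j]]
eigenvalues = [(1.19+0j), (-0.82+1.25j), (-0.82-1.25j)]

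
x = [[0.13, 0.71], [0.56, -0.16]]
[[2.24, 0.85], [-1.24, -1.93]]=x@[[-1.24, -2.95], [3.38, 1.74]]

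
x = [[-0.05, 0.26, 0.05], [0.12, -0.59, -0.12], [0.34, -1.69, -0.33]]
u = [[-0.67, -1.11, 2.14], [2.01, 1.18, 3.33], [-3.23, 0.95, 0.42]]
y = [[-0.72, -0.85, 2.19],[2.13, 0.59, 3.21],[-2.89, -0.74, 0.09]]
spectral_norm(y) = 4.44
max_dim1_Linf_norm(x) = 1.69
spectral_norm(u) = 4.41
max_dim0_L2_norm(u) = 3.98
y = u + x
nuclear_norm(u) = 9.61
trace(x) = -0.97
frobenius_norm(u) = 5.86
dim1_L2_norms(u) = [2.5, 4.06, 3.39]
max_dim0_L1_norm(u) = 5.91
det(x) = -0.00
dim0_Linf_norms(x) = [0.34, 1.69, 0.33]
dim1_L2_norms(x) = [0.27, 0.61, 1.76]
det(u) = 26.91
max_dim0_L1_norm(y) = 5.74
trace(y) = -0.04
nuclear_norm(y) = 8.10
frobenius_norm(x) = 1.88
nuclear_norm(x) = 1.89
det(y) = 6.58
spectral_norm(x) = 1.88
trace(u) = 0.93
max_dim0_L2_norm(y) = 3.89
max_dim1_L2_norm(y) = 3.9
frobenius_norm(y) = 5.49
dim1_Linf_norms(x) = [0.26, 0.59, 1.69]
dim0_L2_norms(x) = [0.36, 1.81, 0.35]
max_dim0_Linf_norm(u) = 3.33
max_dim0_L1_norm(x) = 2.54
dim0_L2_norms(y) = [3.66, 1.27, 3.89]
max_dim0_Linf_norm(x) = 1.69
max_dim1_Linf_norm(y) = 3.21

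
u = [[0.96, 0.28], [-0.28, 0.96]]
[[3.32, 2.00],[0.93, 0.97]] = u@[[2.93, 1.65], [1.82, 1.49]]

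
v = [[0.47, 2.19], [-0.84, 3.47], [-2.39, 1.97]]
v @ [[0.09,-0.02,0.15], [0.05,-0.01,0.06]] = [[0.15, -0.03, 0.2], [0.10, -0.02, 0.08], [-0.12, 0.03, -0.24]]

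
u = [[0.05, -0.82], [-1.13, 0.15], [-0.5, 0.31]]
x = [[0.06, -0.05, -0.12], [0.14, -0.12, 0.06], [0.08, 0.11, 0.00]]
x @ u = [[0.12,-0.09], [0.11,-0.11], [-0.12,-0.05]]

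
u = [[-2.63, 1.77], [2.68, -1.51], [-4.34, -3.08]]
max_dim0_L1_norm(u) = 9.65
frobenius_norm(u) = 6.92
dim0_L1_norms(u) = [9.65, 6.36]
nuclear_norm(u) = 9.55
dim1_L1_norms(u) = [4.4, 4.19, 7.42]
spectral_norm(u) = 5.84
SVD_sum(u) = [[-2.08, -0.51], [2.18, 0.53], [-4.8, -1.17]] + [[-0.55, 2.28], [0.50, -2.04], [0.46, -1.91]]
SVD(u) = [[-0.37, 0.63], [0.38, -0.57], [-0.85, -0.53]] @ diag([5.836970141246315, 3.7099972466565223]) @ [[0.97, 0.24], [-0.24, 0.97]]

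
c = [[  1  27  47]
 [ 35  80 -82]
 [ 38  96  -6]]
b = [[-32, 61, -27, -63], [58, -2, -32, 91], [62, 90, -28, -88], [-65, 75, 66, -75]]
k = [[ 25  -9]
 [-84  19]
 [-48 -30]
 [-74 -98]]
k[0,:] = [25, -9]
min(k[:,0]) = -84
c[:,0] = [1, 35, 38]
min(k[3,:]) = -98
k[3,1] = -98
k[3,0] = -74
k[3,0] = -74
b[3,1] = 75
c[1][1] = 80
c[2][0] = 38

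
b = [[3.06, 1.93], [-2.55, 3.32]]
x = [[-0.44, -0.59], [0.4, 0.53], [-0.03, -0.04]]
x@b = [[0.16,  -2.81], [-0.13,  2.53], [0.01,  -0.19]]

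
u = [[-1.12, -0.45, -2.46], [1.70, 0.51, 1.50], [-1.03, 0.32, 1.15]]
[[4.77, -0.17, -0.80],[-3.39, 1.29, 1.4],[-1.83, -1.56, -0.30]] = u@ [[-0.31, 1.08, 0.54], [-0.7, 0.37, 1.53], [-1.67, -0.49, -0.20]]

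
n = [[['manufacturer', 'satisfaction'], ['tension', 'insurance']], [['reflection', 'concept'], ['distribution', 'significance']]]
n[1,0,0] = 'reflection'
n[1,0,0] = 'reflection'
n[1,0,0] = 'reflection'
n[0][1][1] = 'insurance'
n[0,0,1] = 'satisfaction'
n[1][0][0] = 'reflection'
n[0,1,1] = 'insurance'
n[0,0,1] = 'satisfaction'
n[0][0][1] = 'satisfaction'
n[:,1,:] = [['tension', 'insurance'], ['distribution', 'significance']]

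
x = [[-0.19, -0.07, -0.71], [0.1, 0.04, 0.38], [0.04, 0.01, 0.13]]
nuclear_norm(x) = 0.86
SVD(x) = [[-0.87,-0.05,0.49],  [0.47,-0.41,0.78],  [0.16,0.91,0.38]] @ diag([0.8483261995709278, 0.006438349383142239, 0.001098534827328148]) @ [[0.26, 0.1, 0.96], [0.80, -0.58, -0.16], [0.54, 0.81, -0.22]]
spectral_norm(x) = 0.85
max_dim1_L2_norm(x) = 0.74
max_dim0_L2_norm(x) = 0.82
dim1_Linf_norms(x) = [0.71, 0.38, 0.13]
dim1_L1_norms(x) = [0.97, 0.52, 0.18]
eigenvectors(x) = [[-0.87+0.00j, (-0.87-0j), (-0.44+0j)], [(0.46-0.04j), 0.46+0.04j, (-0.87+0j)], [(0.17+0.08j), (0.17-0.08j), 0.20+0.00j]]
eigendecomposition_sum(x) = [[-0.10+0.01j,(-0.04-0.02j),(-0.36-0.06j)],[(0.05-0.01j),0.02+0.01j,0.19+0.02j],[(0.02+0.01j),(0.01+0.01j),(0.07+0.05j)]] + [[(-0.1-0.01j),  -0.04+0.02j,  (-0.36+0.06j)], [0.05+0.01j,  (0.02-0.01j),  (0.19-0.02j)], [0.02-0.01j,  (0.01-0.01j),  (0.07-0.05j)]] + [[0.00+0.00j, 0.00+0.00j, 0.00+0.00j], [0.00+0.00j, 0j, 0j], [-0.00-0.00j, -0.00-0.00j, (-0-0j)]]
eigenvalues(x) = [(-0.01+0.07j), (-0.01-0.07j), 0j]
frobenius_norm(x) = 0.85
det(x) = 0.00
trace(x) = -0.02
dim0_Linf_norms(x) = [0.19, 0.07, 0.71]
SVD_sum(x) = [[-0.19, -0.07, -0.71], [0.1, 0.04, 0.38], [0.04, 0.01, 0.13]] + [[-0.0,0.00,0.00],[-0.0,0.0,0.0],[0.0,-0.0,-0.00]] + [[0.00, 0.0, -0.0], [0.00, 0.00, -0.00], [0.0, 0.0, -0.0]]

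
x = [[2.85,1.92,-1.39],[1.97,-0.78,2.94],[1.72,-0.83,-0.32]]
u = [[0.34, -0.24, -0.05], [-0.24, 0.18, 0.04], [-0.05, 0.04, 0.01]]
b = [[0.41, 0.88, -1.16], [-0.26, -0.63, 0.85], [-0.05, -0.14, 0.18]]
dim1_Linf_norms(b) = [1.16, 0.85, 0.18]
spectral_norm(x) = 3.95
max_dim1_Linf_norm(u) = 0.34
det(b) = 0.00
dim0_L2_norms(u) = [0.42, 0.3, 0.06]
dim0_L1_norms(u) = [0.63, 0.46, 0.1]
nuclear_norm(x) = 8.91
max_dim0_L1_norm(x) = 6.54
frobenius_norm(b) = 1.88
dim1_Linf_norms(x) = [2.85, 2.94, 1.72]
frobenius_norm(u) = 0.52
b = u @ x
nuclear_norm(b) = 1.92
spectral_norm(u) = 0.52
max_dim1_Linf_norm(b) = 1.16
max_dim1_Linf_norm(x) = 2.94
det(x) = 18.99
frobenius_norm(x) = 5.53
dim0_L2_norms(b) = [0.49, 1.09, 1.45]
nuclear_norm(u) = 0.53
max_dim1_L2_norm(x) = 3.71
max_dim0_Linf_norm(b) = 1.16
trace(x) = 1.75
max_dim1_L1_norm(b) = 2.45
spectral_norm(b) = 1.88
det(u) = 0.00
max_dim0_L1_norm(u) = 0.63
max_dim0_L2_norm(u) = 0.42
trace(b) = -0.04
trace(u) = 0.53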